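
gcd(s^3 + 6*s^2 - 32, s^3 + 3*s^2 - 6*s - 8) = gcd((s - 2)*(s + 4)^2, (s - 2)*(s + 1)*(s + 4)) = s^2 + 2*s - 8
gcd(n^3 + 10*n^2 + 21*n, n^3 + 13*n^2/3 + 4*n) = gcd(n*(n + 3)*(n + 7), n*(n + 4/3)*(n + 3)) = n^2 + 3*n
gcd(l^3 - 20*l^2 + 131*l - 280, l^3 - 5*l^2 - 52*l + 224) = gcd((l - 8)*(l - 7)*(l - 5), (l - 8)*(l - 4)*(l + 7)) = l - 8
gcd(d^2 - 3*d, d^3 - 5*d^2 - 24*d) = d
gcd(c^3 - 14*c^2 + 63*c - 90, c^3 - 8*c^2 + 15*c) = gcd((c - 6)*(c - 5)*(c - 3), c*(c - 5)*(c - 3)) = c^2 - 8*c + 15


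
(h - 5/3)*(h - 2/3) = h^2 - 7*h/3 + 10/9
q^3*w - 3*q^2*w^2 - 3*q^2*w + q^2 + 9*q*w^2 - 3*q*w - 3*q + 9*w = (q - 3)*(q - 3*w)*(q*w + 1)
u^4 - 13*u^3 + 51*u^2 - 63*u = u*(u - 7)*(u - 3)^2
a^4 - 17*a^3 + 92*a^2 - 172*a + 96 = (a - 8)*(a - 6)*(a - 2)*(a - 1)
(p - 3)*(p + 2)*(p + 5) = p^3 + 4*p^2 - 11*p - 30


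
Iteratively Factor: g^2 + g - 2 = (g - 1)*(g + 2)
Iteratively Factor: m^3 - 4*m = (m)*(m^2 - 4) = m*(m - 2)*(m + 2)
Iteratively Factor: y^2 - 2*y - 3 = (y + 1)*(y - 3)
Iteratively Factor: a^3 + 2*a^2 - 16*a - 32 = (a + 4)*(a^2 - 2*a - 8) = (a + 2)*(a + 4)*(a - 4)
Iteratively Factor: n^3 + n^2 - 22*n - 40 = (n + 4)*(n^2 - 3*n - 10) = (n + 2)*(n + 4)*(n - 5)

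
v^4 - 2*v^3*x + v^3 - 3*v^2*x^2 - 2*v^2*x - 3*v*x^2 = v*(v + 1)*(v - 3*x)*(v + x)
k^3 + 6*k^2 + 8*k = k*(k + 2)*(k + 4)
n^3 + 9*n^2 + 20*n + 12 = (n + 1)*(n + 2)*(n + 6)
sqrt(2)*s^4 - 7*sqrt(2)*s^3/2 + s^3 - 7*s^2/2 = s^2*(s - 7/2)*(sqrt(2)*s + 1)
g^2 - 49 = (g - 7)*(g + 7)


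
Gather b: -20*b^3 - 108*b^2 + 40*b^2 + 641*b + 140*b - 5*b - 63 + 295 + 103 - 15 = -20*b^3 - 68*b^2 + 776*b + 320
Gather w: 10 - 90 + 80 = 0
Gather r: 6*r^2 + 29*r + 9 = 6*r^2 + 29*r + 9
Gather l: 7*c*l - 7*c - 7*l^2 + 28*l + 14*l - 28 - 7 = -7*c - 7*l^2 + l*(7*c + 42) - 35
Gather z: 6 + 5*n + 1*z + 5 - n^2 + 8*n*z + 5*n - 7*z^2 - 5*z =-n^2 + 10*n - 7*z^2 + z*(8*n - 4) + 11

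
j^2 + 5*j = j*(j + 5)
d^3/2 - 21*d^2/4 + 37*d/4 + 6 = (d/2 + 1/4)*(d - 8)*(d - 3)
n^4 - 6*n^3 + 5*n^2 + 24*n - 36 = (n - 3)^2*(n - 2)*(n + 2)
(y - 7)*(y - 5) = y^2 - 12*y + 35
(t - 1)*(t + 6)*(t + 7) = t^3 + 12*t^2 + 29*t - 42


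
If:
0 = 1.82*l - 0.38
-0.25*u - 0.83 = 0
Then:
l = 0.21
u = -3.32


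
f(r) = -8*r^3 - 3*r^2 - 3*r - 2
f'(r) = -24*r^2 - 6*r - 3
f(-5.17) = 1038.83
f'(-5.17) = -613.47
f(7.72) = -3884.75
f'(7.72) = -1479.68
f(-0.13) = -1.64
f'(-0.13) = -2.63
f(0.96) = -14.72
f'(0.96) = -30.88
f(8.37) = -4928.29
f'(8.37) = -1734.59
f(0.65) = -7.41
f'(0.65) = -17.04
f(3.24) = -315.31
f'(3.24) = -274.38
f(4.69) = -907.35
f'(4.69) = -559.05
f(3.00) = -254.00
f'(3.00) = -237.00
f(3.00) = -254.00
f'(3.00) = -237.00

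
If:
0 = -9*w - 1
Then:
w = -1/9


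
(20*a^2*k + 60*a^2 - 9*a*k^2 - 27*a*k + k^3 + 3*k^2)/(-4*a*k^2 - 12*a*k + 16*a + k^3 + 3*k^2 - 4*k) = (-5*a*k - 15*a + k^2 + 3*k)/(k^2 + 3*k - 4)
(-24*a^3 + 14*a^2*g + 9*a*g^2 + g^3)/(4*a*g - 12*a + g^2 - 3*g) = (-6*a^2 + 5*a*g + g^2)/(g - 3)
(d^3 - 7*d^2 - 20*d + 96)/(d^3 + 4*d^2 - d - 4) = (d^2 - 11*d + 24)/(d^2 - 1)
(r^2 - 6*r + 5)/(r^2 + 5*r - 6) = (r - 5)/(r + 6)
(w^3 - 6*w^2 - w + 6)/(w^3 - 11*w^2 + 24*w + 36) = (w - 1)/(w - 6)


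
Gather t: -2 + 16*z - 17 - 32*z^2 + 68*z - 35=-32*z^2 + 84*z - 54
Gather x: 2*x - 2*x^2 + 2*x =-2*x^2 + 4*x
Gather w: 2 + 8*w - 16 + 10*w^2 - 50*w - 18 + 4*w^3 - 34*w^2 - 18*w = 4*w^3 - 24*w^2 - 60*w - 32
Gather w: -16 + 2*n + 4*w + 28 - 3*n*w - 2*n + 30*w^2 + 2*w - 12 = 30*w^2 + w*(6 - 3*n)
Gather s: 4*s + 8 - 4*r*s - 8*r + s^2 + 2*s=-8*r + s^2 + s*(6 - 4*r) + 8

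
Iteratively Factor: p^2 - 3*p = (p - 3)*(p)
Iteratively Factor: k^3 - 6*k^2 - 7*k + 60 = (k + 3)*(k^2 - 9*k + 20) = (k - 5)*(k + 3)*(k - 4)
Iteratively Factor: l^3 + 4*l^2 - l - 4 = (l + 1)*(l^2 + 3*l - 4) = (l - 1)*(l + 1)*(l + 4)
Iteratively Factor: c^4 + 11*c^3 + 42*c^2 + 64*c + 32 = (c + 1)*(c^3 + 10*c^2 + 32*c + 32) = (c + 1)*(c + 4)*(c^2 + 6*c + 8) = (c + 1)*(c + 4)^2*(c + 2)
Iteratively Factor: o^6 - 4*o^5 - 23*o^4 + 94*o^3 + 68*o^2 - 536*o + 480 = (o - 2)*(o^5 - 2*o^4 - 27*o^3 + 40*o^2 + 148*o - 240) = (o - 5)*(o - 2)*(o^4 + 3*o^3 - 12*o^2 - 20*o + 48) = (o - 5)*(o - 2)^2*(o^3 + 5*o^2 - 2*o - 24) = (o - 5)*(o - 2)^2*(o + 4)*(o^2 + o - 6) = (o - 5)*(o - 2)^3*(o + 4)*(o + 3)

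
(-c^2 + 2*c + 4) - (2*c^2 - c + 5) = -3*c^2 + 3*c - 1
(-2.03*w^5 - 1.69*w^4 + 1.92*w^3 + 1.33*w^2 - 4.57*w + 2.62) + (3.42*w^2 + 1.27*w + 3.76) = -2.03*w^5 - 1.69*w^4 + 1.92*w^3 + 4.75*w^2 - 3.3*w + 6.38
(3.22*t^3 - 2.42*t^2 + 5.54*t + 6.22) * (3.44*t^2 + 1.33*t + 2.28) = 11.0768*t^5 - 4.0422*t^4 + 23.1806*t^3 + 23.2474*t^2 + 20.9038*t + 14.1816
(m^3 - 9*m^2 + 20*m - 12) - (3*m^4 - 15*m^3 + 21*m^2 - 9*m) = -3*m^4 + 16*m^3 - 30*m^2 + 29*m - 12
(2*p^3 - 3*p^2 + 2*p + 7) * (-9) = -18*p^3 + 27*p^2 - 18*p - 63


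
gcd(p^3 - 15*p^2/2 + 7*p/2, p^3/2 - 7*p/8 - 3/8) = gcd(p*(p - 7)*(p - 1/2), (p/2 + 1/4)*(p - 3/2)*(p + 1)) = 1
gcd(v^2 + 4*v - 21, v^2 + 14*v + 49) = v + 7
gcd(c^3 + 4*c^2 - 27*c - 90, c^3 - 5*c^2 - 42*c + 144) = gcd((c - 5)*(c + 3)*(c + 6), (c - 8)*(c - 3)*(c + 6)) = c + 6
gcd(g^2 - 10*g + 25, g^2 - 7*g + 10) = g - 5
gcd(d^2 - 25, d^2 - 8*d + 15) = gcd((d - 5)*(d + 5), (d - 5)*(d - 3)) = d - 5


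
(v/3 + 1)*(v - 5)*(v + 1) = v^3/3 - v^2/3 - 17*v/3 - 5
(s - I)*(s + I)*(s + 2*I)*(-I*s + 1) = -I*s^4 + 3*s^3 + I*s^2 + 3*s + 2*I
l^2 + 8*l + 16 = (l + 4)^2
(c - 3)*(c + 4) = c^2 + c - 12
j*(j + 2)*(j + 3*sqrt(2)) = j^3 + 2*j^2 + 3*sqrt(2)*j^2 + 6*sqrt(2)*j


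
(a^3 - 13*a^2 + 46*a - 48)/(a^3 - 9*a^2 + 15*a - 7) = (a^3 - 13*a^2 + 46*a - 48)/(a^3 - 9*a^2 + 15*a - 7)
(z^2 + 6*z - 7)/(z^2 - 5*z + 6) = (z^2 + 6*z - 7)/(z^2 - 5*z + 6)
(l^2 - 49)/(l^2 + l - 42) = (l - 7)/(l - 6)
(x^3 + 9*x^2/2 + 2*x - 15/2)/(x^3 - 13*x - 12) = (2*x^2 + 3*x - 5)/(2*(x^2 - 3*x - 4))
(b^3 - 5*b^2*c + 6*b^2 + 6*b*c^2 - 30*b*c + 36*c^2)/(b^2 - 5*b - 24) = (-b^3 + 5*b^2*c - 6*b^2 - 6*b*c^2 + 30*b*c - 36*c^2)/(-b^2 + 5*b + 24)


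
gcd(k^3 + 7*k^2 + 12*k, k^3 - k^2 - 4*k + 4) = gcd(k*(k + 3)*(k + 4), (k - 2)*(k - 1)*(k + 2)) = 1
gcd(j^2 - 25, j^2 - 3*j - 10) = j - 5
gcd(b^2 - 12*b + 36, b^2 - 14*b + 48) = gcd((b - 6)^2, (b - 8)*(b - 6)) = b - 6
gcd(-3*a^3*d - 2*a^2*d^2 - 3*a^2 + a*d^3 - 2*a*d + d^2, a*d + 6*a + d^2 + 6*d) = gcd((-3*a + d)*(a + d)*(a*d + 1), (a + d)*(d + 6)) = a + d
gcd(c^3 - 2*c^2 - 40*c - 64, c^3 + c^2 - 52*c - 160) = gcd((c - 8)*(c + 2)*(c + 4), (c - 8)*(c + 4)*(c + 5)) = c^2 - 4*c - 32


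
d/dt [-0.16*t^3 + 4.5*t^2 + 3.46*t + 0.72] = -0.48*t^2 + 9.0*t + 3.46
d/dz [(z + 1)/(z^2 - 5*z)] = (-z^2 - 2*z + 5)/(z^2*(z^2 - 10*z + 25))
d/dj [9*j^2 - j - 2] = 18*j - 1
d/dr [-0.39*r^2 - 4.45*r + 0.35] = -0.78*r - 4.45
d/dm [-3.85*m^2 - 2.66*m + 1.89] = -7.7*m - 2.66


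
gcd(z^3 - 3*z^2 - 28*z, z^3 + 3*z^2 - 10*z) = z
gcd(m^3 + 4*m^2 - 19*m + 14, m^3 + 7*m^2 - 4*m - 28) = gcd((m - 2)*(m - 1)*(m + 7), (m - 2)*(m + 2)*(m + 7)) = m^2 + 5*m - 14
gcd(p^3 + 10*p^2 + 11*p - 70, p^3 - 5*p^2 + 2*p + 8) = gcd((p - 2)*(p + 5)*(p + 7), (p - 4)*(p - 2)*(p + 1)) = p - 2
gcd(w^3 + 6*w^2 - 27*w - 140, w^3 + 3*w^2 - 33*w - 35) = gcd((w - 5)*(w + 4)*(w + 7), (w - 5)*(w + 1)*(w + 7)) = w^2 + 2*w - 35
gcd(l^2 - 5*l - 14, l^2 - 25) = 1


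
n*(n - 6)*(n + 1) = n^3 - 5*n^2 - 6*n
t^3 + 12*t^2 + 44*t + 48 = (t + 2)*(t + 4)*(t + 6)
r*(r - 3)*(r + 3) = r^3 - 9*r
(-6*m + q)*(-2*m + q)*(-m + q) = -12*m^3 + 20*m^2*q - 9*m*q^2 + q^3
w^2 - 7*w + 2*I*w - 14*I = (w - 7)*(w + 2*I)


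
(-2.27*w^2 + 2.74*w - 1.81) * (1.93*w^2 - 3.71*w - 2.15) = -4.3811*w^4 + 13.7099*w^3 - 8.7782*w^2 + 0.8241*w + 3.8915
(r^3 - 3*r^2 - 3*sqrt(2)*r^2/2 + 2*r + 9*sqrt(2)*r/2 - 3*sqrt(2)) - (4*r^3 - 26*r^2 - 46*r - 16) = -3*r^3 - 3*sqrt(2)*r^2/2 + 23*r^2 + 9*sqrt(2)*r/2 + 48*r - 3*sqrt(2) + 16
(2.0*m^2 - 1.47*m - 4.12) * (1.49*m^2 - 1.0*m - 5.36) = 2.98*m^4 - 4.1903*m^3 - 15.3888*m^2 + 11.9992*m + 22.0832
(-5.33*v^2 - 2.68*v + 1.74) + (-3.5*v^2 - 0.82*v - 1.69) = -8.83*v^2 - 3.5*v + 0.05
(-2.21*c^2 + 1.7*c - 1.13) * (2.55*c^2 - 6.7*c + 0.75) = -5.6355*c^4 + 19.142*c^3 - 15.929*c^2 + 8.846*c - 0.8475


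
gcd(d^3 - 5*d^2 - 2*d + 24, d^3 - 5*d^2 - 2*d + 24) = d^3 - 5*d^2 - 2*d + 24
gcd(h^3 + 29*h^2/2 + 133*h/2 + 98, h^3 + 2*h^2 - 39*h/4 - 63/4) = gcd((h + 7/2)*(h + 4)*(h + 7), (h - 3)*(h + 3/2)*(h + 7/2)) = h + 7/2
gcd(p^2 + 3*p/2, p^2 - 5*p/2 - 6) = p + 3/2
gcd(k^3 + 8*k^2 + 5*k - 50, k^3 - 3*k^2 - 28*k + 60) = k^2 + 3*k - 10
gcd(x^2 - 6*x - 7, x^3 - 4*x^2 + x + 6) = x + 1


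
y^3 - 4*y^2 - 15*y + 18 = (y - 6)*(y - 1)*(y + 3)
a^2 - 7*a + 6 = (a - 6)*(a - 1)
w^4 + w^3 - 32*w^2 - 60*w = w*(w - 6)*(w + 2)*(w + 5)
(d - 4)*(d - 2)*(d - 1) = d^3 - 7*d^2 + 14*d - 8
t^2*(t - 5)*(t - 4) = t^4 - 9*t^3 + 20*t^2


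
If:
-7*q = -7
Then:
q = 1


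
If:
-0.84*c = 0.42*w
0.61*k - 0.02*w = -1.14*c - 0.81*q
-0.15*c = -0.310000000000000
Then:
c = 2.07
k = -1.32786885245902*q - 3.99781420765027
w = -4.13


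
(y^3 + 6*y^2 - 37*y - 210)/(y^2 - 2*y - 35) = (y^2 + y - 42)/(y - 7)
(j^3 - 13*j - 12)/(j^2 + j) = j - 1 - 12/j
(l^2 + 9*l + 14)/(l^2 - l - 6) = (l + 7)/(l - 3)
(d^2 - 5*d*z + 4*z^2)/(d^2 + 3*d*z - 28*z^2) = (d - z)/(d + 7*z)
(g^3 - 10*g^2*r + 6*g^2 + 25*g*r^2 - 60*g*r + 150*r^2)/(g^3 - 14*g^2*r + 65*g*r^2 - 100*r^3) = (-g - 6)/(-g + 4*r)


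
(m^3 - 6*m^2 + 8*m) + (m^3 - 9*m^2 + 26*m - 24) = 2*m^3 - 15*m^2 + 34*m - 24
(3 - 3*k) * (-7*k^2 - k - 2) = 21*k^3 - 18*k^2 + 3*k - 6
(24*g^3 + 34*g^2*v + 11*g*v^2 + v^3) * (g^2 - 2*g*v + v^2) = 24*g^5 - 14*g^4*v - 33*g^3*v^2 + 13*g^2*v^3 + 9*g*v^4 + v^5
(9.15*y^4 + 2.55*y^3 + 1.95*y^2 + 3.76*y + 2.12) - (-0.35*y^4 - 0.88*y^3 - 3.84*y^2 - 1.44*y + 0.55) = 9.5*y^4 + 3.43*y^3 + 5.79*y^2 + 5.2*y + 1.57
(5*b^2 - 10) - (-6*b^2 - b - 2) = 11*b^2 + b - 8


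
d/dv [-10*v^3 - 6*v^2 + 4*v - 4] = -30*v^2 - 12*v + 4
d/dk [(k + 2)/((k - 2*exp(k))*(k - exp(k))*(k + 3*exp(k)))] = 2*(-k^3 + 7*k^2*exp(2*k) - 3*k^2 - 9*k*exp(3*k) + 14*k*exp(2*k) - 15*exp(3*k) + 7*exp(2*k))/(k^6 - 14*k^4*exp(2*k) + 12*k^3*exp(3*k) + 49*k^2*exp(4*k) - 84*k*exp(5*k) + 36*exp(6*k))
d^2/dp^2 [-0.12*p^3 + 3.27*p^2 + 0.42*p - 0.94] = 6.54 - 0.72*p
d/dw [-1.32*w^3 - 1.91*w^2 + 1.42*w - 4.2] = -3.96*w^2 - 3.82*w + 1.42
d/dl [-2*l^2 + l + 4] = 1 - 4*l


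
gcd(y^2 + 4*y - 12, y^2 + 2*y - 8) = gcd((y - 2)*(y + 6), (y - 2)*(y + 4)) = y - 2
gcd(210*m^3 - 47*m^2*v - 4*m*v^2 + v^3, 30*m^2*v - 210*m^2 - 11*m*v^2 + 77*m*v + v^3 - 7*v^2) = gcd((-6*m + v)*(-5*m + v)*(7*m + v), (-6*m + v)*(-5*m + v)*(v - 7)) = 30*m^2 - 11*m*v + v^2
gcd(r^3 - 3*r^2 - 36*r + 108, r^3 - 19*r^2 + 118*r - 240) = r - 6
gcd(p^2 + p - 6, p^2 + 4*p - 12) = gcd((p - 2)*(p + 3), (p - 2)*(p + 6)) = p - 2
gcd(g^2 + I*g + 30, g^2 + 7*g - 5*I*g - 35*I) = g - 5*I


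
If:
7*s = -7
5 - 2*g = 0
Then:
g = 5/2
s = -1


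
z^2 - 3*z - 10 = (z - 5)*(z + 2)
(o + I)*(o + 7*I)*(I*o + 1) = I*o^3 - 7*o^2 + I*o - 7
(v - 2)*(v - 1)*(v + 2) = v^3 - v^2 - 4*v + 4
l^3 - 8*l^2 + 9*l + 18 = (l - 6)*(l - 3)*(l + 1)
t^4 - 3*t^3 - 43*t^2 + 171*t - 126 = (t - 6)*(t - 3)*(t - 1)*(t + 7)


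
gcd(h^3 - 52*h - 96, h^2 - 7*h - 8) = h - 8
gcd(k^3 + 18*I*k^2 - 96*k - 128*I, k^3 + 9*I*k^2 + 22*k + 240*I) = k + 8*I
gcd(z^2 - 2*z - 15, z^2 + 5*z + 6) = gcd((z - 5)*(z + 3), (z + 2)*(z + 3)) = z + 3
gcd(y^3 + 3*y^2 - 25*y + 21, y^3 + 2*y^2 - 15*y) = y - 3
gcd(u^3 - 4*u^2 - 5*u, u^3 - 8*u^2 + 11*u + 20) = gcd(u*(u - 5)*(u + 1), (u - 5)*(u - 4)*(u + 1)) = u^2 - 4*u - 5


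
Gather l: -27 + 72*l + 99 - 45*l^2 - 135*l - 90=-45*l^2 - 63*l - 18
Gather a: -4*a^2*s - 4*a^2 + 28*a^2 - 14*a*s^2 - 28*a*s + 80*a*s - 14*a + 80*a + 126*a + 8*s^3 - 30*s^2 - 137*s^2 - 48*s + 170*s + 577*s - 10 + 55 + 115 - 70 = a^2*(24 - 4*s) + a*(-14*s^2 + 52*s + 192) + 8*s^3 - 167*s^2 + 699*s + 90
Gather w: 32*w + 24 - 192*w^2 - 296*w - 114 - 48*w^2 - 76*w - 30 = -240*w^2 - 340*w - 120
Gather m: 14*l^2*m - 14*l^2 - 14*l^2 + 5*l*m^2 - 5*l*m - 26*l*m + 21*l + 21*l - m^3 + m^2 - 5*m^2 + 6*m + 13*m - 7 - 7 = -28*l^2 + 42*l - m^3 + m^2*(5*l - 4) + m*(14*l^2 - 31*l + 19) - 14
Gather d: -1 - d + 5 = 4 - d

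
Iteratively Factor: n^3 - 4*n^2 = (n - 4)*(n^2) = n*(n - 4)*(n)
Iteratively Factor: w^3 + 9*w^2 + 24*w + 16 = (w + 1)*(w^2 + 8*w + 16) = (w + 1)*(w + 4)*(w + 4)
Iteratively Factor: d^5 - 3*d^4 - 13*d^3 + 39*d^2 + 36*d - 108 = (d - 3)*(d^4 - 13*d^2 + 36) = (d - 3)*(d + 2)*(d^3 - 2*d^2 - 9*d + 18) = (d - 3)*(d - 2)*(d + 2)*(d^2 - 9) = (d - 3)^2*(d - 2)*(d + 2)*(d + 3)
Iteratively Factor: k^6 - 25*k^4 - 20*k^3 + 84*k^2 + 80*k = (k + 4)*(k^5 - 4*k^4 - 9*k^3 + 16*k^2 + 20*k) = (k - 2)*(k + 4)*(k^4 - 2*k^3 - 13*k^2 - 10*k) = k*(k - 2)*(k + 4)*(k^3 - 2*k^2 - 13*k - 10) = k*(k - 2)*(k + 1)*(k + 4)*(k^2 - 3*k - 10) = k*(k - 5)*(k - 2)*(k + 1)*(k + 4)*(k + 2)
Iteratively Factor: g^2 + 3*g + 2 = (g + 1)*(g + 2)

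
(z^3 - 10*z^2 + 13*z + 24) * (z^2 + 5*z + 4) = z^5 - 5*z^4 - 33*z^3 + 49*z^2 + 172*z + 96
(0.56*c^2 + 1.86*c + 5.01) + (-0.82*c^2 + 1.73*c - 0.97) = -0.26*c^2 + 3.59*c + 4.04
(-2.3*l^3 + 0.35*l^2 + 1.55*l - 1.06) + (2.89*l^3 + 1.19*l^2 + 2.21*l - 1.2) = 0.59*l^3 + 1.54*l^2 + 3.76*l - 2.26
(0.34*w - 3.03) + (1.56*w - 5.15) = 1.9*w - 8.18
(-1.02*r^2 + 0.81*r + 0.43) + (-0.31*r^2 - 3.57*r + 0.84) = -1.33*r^2 - 2.76*r + 1.27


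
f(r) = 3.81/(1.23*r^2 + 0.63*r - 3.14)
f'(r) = 3.81*(-2.46*r - 0.63)/(1.23*r^2 + 0.63*r - 3.14)^2 = (-9.3726*r - 2.4003)/(1.23*r^2 + 0.63*r - 3.14)^2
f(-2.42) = 1.50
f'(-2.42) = 3.15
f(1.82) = 1.83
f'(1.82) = -4.49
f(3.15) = 0.34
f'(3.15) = -0.26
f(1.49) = 7.20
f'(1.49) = -58.39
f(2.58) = 0.57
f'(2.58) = -0.60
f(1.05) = -3.39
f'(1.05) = -9.72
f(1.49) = 7.20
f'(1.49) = -58.39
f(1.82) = 1.83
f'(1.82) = -4.49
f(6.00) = 0.08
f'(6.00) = -0.03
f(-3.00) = 0.63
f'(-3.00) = 0.70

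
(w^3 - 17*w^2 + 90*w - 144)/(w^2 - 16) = (w^3 - 17*w^2 + 90*w - 144)/(w^2 - 16)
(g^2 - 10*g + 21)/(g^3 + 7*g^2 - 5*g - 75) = (g - 7)/(g^2 + 10*g + 25)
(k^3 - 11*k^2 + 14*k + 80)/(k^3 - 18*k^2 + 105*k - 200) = (k + 2)/(k - 5)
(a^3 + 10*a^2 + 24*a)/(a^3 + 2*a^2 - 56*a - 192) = a/(a - 8)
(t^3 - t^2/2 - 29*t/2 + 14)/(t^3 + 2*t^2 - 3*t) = (t^2 + t/2 - 14)/(t*(t + 3))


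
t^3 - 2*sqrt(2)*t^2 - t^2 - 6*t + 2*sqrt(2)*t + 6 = (t - 1)*(t - 3*sqrt(2))*(t + sqrt(2))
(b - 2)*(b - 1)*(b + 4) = b^3 + b^2 - 10*b + 8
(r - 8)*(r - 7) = r^2 - 15*r + 56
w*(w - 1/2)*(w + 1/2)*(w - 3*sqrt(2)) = w^4 - 3*sqrt(2)*w^3 - w^2/4 + 3*sqrt(2)*w/4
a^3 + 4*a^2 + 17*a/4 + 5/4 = (a + 1/2)*(a + 1)*(a + 5/2)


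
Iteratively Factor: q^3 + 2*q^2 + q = (q)*(q^2 + 2*q + 1) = q*(q + 1)*(q + 1)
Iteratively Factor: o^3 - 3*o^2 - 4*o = (o + 1)*(o^2 - 4*o) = (o - 4)*(o + 1)*(o)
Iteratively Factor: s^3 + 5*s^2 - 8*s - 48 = (s + 4)*(s^2 + s - 12) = (s - 3)*(s + 4)*(s + 4)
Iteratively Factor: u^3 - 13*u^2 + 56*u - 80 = (u - 5)*(u^2 - 8*u + 16) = (u - 5)*(u - 4)*(u - 4)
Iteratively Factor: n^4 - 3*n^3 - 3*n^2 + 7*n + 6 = (n - 2)*(n^3 - n^2 - 5*n - 3) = (n - 2)*(n + 1)*(n^2 - 2*n - 3) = (n - 3)*(n - 2)*(n + 1)*(n + 1)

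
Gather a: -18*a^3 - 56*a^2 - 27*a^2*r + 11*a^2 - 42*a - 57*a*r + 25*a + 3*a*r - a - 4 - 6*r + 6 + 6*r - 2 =-18*a^3 + a^2*(-27*r - 45) + a*(-54*r - 18)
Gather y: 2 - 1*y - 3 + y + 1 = 0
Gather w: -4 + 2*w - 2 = 2*w - 6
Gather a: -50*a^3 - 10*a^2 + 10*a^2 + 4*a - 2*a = -50*a^3 + 2*a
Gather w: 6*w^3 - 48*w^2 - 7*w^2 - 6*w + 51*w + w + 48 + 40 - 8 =6*w^3 - 55*w^2 + 46*w + 80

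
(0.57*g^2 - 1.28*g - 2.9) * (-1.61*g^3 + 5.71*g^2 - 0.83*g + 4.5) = -0.9177*g^5 + 5.3155*g^4 - 3.1129*g^3 - 12.9316*g^2 - 3.353*g - 13.05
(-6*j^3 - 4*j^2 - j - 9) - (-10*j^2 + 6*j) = -6*j^3 + 6*j^2 - 7*j - 9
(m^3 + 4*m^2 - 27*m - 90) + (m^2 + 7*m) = m^3 + 5*m^2 - 20*m - 90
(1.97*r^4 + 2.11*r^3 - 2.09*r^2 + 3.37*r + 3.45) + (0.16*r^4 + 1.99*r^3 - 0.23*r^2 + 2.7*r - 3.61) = 2.13*r^4 + 4.1*r^3 - 2.32*r^2 + 6.07*r - 0.16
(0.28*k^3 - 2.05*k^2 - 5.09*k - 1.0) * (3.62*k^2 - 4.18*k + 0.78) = 1.0136*k^5 - 8.5914*k^4 - 9.6384*k^3 + 16.0572*k^2 + 0.2098*k - 0.78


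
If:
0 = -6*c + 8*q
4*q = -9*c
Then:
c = 0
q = 0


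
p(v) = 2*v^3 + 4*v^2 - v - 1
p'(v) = 6*v^2 + 8*v - 1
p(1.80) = 21.82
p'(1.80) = 32.84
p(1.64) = 16.94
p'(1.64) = 28.26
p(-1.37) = 2.73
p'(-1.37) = -0.70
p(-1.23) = 2.56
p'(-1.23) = -1.76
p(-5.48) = -204.53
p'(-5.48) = 135.34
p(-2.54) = -5.43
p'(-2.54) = 17.39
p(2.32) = 43.18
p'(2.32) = 49.85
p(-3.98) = -59.75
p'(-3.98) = 62.20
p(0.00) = -1.00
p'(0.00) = -1.00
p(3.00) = 86.00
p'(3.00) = 77.00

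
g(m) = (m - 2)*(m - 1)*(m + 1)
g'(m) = (m - 2)*(m - 1) + (m - 2)*(m + 1) + (m - 1)*(m + 1)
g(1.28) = -0.46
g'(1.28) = -1.20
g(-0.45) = 1.95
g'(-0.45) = 1.41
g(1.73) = -0.54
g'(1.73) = 1.06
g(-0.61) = 1.64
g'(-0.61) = 2.56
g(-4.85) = -154.28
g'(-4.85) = 88.97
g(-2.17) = -15.47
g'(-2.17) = 21.81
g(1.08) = -0.15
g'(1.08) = -1.82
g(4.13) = 34.20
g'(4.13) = 33.65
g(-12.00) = -2002.00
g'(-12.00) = 479.00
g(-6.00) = -280.00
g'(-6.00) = 131.00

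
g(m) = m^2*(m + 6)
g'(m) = m^2 + 2*m*(m + 6)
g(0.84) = 4.83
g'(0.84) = 12.20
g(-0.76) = 3.03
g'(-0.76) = -7.39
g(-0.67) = 2.39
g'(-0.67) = -6.69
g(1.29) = 12.13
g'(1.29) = 20.47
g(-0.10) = 0.06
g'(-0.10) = -1.17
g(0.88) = 5.33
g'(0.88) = 12.88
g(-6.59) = -25.62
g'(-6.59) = 51.20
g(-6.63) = -27.69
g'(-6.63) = 52.31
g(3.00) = 81.00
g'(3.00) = 63.00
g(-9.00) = -243.00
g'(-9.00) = 135.00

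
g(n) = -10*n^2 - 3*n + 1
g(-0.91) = -4.55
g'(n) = -20*n - 3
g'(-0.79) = 12.80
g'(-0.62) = 9.40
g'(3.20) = -67.00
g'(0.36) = -10.20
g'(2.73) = -57.60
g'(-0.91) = 15.20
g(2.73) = -81.72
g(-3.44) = -107.02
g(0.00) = 1.00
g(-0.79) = -2.87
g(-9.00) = -782.00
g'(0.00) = -3.00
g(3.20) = -111.00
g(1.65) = -31.18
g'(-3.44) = 65.80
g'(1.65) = -36.00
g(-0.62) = -0.98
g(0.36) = -1.38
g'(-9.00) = 177.00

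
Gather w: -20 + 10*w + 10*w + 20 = 20*w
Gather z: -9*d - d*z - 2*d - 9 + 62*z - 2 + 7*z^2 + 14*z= -11*d + 7*z^2 + z*(76 - d) - 11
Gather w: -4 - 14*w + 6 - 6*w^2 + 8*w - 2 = -6*w^2 - 6*w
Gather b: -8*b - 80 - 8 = -8*b - 88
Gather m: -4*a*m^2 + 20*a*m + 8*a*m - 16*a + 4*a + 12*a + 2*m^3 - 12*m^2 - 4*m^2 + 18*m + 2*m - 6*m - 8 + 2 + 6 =2*m^3 + m^2*(-4*a - 16) + m*(28*a + 14)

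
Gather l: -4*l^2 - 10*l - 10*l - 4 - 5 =-4*l^2 - 20*l - 9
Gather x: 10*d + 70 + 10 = 10*d + 80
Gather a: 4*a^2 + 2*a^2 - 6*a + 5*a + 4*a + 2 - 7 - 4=6*a^2 + 3*a - 9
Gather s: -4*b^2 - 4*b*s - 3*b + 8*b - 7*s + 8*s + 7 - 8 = -4*b^2 + 5*b + s*(1 - 4*b) - 1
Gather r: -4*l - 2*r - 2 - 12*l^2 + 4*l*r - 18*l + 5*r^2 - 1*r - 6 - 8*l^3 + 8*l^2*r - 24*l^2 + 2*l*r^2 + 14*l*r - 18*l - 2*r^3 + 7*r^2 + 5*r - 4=-8*l^3 - 36*l^2 - 40*l - 2*r^3 + r^2*(2*l + 12) + r*(8*l^2 + 18*l + 2) - 12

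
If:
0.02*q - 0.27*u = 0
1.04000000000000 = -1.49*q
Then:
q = -0.70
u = -0.05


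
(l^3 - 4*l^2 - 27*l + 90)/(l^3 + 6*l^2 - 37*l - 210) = (l - 3)/(l + 7)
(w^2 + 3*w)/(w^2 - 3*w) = (w + 3)/(w - 3)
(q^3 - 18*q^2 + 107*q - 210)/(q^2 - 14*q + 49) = (q^2 - 11*q + 30)/(q - 7)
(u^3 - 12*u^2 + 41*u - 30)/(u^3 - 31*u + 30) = (u - 6)/(u + 6)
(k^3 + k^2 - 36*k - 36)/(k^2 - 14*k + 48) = (k^2 + 7*k + 6)/(k - 8)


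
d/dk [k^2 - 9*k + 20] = 2*k - 9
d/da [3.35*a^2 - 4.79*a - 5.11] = 6.7*a - 4.79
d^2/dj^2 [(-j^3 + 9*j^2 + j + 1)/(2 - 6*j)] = 3*(3*j^3 - 3*j^2 + j - 7)/(27*j^3 - 27*j^2 + 9*j - 1)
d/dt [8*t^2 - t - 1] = 16*t - 1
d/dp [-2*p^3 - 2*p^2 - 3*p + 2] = -6*p^2 - 4*p - 3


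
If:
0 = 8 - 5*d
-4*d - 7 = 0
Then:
No Solution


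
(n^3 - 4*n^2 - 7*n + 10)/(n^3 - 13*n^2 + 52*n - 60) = (n^2 + n - 2)/(n^2 - 8*n + 12)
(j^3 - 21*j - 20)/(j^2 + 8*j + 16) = (j^2 - 4*j - 5)/(j + 4)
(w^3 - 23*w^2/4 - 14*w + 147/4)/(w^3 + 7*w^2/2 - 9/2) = (4*w^2 - 35*w + 49)/(2*(2*w^2 + w - 3))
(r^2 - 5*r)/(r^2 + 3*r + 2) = r*(r - 5)/(r^2 + 3*r + 2)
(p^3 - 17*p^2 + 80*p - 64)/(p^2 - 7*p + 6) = (p^2 - 16*p + 64)/(p - 6)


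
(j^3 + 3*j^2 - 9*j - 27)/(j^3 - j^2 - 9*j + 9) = (j + 3)/(j - 1)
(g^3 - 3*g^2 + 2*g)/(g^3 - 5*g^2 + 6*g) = (g - 1)/(g - 3)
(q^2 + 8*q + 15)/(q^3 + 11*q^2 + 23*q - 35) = (q + 3)/(q^2 + 6*q - 7)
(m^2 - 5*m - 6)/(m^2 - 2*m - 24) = (m + 1)/(m + 4)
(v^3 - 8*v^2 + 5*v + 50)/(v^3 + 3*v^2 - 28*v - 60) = (v - 5)/(v + 6)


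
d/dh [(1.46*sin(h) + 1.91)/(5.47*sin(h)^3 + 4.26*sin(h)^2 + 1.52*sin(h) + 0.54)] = (-28.2525*sin(h) + 3.9931*sin(3*h) + 18.78135*cos(2*h) - 20.89615)*cos(h)/(5.47*sin(h)^3 + 4.26*sin(h)^2 + 1.52*sin(h) + 0.54)^2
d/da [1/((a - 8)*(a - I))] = ((8 - a)*(a - I)^2 + (-a + I)*(a - 8)^2)/((a - 8)^3*(a - I)^3)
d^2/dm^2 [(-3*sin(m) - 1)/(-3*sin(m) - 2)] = 3*(3*sin(m)^2 - 2*sin(m) - 6)/(3*sin(m) + 2)^3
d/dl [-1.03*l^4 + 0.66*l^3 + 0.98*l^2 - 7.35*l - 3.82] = -4.12*l^3 + 1.98*l^2 + 1.96*l - 7.35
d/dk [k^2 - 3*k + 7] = 2*k - 3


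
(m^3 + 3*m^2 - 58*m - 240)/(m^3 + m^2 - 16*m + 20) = (m^2 - 2*m - 48)/(m^2 - 4*m + 4)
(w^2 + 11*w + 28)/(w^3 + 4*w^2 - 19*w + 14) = (w + 4)/(w^2 - 3*w + 2)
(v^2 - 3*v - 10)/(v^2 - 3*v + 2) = (v^2 - 3*v - 10)/(v^2 - 3*v + 2)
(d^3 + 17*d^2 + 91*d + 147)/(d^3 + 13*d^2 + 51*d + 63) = (d + 7)/(d + 3)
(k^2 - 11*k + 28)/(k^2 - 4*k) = (k - 7)/k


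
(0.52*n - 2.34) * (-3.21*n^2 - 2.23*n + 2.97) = -1.6692*n^3 + 6.3518*n^2 + 6.7626*n - 6.9498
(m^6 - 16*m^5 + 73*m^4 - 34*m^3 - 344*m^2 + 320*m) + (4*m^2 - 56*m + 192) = m^6 - 16*m^5 + 73*m^4 - 34*m^3 - 340*m^2 + 264*m + 192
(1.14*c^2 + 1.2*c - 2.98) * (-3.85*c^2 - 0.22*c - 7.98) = -4.389*c^4 - 4.8708*c^3 + 2.1118*c^2 - 8.9204*c + 23.7804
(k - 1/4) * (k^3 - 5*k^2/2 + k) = k^4 - 11*k^3/4 + 13*k^2/8 - k/4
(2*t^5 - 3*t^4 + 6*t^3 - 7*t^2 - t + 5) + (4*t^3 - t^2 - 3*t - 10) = 2*t^5 - 3*t^4 + 10*t^3 - 8*t^2 - 4*t - 5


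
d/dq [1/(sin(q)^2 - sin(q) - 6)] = (1 - 2*sin(q))*cos(q)/(sin(q) + cos(q)^2 + 5)^2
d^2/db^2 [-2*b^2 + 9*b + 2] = -4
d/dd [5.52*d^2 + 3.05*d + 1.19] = 11.04*d + 3.05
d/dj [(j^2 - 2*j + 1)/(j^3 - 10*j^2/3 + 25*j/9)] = 9*(-3*j^3 + 7*j^2 - 9*j + 5)/(j^2*(27*j^3 - 135*j^2 + 225*j - 125))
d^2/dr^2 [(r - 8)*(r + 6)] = 2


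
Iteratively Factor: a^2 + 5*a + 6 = (a + 3)*(a + 2)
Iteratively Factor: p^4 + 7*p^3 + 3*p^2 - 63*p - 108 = (p + 3)*(p^3 + 4*p^2 - 9*p - 36) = (p + 3)*(p + 4)*(p^2 - 9) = (p - 3)*(p + 3)*(p + 4)*(p + 3)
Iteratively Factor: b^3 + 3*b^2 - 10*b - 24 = (b - 3)*(b^2 + 6*b + 8) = (b - 3)*(b + 2)*(b + 4)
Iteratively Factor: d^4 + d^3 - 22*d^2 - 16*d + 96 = (d + 4)*(d^3 - 3*d^2 - 10*d + 24) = (d - 2)*(d + 4)*(d^2 - d - 12) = (d - 2)*(d + 3)*(d + 4)*(d - 4)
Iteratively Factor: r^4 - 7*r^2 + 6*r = (r + 3)*(r^3 - 3*r^2 + 2*r) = (r - 1)*(r + 3)*(r^2 - 2*r) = r*(r - 1)*(r + 3)*(r - 2)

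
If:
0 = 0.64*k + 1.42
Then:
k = -2.22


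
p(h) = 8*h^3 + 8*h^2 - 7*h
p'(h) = 24*h^2 + 16*h - 7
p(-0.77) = 6.48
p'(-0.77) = -5.09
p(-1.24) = 5.73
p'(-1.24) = 10.06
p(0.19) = -0.99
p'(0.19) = -3.09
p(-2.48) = -55.46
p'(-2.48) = 100.93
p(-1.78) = -7.31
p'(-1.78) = 40.56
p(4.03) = 625.32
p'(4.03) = 447.26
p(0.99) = 8.67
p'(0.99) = 32.36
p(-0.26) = 2.22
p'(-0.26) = -9.54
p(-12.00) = -12588.00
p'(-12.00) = 3257.00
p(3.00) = 267.00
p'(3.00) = 257.00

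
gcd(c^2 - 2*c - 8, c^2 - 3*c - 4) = c - 4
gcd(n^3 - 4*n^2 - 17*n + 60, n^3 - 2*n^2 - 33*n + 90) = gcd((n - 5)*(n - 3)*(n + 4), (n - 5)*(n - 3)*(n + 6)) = n^2 - 8*n + 15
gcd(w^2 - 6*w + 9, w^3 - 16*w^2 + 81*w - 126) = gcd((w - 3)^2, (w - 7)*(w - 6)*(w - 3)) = w - 3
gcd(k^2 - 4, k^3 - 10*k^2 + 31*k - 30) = k - 2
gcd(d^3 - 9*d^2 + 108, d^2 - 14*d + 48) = d - 6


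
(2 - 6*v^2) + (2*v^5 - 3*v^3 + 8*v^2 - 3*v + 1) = 2*v^5 - 3*v^3 + 2*v^2 - 3*v + 3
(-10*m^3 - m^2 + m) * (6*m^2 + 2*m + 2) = -60*m^5 - 26*m^4 - 16*m^3 + 2*m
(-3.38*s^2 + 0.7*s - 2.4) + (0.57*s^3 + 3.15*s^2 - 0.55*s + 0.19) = 0.57*s^3 - 0.23*s^2 + 0.15*s - 2.21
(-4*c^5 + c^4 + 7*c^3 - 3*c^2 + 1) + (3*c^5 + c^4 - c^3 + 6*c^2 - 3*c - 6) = -c^5 + 2*c^4 + 6*c^3 + 3*c^2 - 3*c - 5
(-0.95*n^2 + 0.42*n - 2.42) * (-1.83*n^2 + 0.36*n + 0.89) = 1.7385*n^4 - 1.1106*n^3 + 3.7343*n^2 - 0.4974*n - 2.1538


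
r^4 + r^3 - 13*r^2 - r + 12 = (r - 3)*(r - 1)*(r + 1)*(r + 4)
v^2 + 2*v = v*(v + 2)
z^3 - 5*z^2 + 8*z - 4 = (z - 2)^2*(z - 1)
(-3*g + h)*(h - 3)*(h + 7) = -3*g*h^2 - 12*g*h + 63*g + h^3 + 4*h^2 - 21*h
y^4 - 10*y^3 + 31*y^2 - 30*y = y*(y - 5)*(y - 3)*(y - 2)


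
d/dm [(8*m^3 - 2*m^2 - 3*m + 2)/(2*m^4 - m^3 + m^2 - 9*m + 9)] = (-16*m^6 + 8*m^5 + 24*m^4 - 166*m^3 + 243*m^2 - 40*m - 9)/(4*m^8 - 4*m^7 + 5*m^6 - 38*m^5 + 55*m^4 - 36*m^3 + 99*m^2 - 162*m + 81)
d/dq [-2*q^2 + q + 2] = 1 - 4*q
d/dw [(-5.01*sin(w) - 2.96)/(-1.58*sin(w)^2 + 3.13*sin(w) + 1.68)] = (-7.9158*sin(w)^2 - 9.3536*sin(w) + 0.848000000000001)*cos(w)/(2.4964*sin(w)^4 - 9.8908*sin(w)^3 + 4.4881*sin(w)^2 + 10.5168*sin(w) + 2.8224)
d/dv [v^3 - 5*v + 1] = 3*v^2 - 5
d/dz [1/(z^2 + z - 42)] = (-2*z - 1)/(z^2 + z - 42)^2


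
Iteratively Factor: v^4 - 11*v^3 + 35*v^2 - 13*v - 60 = (v - 3)*(v^3 - 8*v^2 + 11*v + 20) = (v - 3)*(v + 1)*(v^2 - 9*v + 20) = (v - 5)*(v - 3)*(v + 1)*(v - 4)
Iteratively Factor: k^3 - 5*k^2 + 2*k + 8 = (k - 4)*(k^2 - k - 2) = (k - 4)*(k - 2)*(k + 1)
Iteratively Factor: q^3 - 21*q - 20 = (q + 4)*(q^2 - 4*q - 5) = (q - 5)*(q + 4)*(q + 1)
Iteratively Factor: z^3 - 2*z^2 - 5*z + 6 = (z - 3)*(z^2 + z - 2) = (z - 3)*(z - 1)*(z + 2)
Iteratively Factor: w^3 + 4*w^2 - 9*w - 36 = (w + 4)*(w^2 - 9) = (w + 3)*(w + 4)*(w - 3)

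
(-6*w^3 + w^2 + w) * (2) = -12*w^3 + 2*w^2 + 2*w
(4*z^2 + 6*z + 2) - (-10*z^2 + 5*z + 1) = 14*z^2 + z + 1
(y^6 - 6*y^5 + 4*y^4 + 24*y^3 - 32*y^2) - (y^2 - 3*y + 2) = y^6 - 6*y^5 + 4*y^4 + 24*y^3 - 33*y^2 + 3*y - 2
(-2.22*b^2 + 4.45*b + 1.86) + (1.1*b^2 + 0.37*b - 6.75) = -1.12*b^2 + 4.82*b - 4.89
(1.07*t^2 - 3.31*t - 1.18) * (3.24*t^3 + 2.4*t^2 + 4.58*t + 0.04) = 3.4668*t^5 - 8.1564*t^4 - 6.8666*t^3 - 17.949*t^2 - 5.5368*t - 0.0472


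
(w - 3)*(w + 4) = w^2 + w - 12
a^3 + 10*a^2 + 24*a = a*(a + 4)*(a + 6)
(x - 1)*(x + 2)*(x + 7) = x^3 + 8*x^2 + 5*x - 14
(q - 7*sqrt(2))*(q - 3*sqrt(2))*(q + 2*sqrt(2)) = q^3 - 8*sqrt(2)*q^2 + 2*q + 84*sqrt(2)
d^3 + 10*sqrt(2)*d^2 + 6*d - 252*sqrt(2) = (d - 3*sqrt(2))*(d + 6*sqrt(2))*(d + 7*sqrt(2))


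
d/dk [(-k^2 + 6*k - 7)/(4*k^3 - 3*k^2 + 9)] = 2*(3*k*(2*k - 1)*(k^2 - 6*k + 7) + (3 - k)*(4*k^3 - 3*k^2 + 9))/(4*k^3 - 3*k^2 + 9)^2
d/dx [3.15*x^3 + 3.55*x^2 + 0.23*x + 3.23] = 9.45*x^2 + 7.1*x + 0.23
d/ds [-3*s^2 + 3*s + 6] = 3 - 6*s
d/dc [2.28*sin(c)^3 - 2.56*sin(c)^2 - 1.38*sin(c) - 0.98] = (6.84*sin(c)^2 - 5.12*sin(c) - 1.38)*cos(c)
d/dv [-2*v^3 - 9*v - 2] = -6*v^2 - 9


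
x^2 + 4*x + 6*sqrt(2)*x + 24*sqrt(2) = (x + 4)*(x + 6*sqrt(2))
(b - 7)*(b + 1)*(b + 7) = b^3 + b^2 - 49*b - 49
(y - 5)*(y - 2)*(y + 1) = y^3 - 6*y^2 + 3*y + 10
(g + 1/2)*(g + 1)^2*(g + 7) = g^4 + 19*g^3/2 + 39*g^2/2 + 29*g/2 + 7/2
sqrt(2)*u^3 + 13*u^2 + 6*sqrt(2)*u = u*(u + 6*sqrt(2))*(sqrt(2)*u + 1)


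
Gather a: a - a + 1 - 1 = 0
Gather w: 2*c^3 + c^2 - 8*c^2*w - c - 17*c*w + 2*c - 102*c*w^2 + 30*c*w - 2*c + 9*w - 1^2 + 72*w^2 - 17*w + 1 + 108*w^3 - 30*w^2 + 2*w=2*c^3 + c^2 - c + 108*w^3 + w^2*(42 - 102*c) + w*(-8*c^2 + 13*c - 6)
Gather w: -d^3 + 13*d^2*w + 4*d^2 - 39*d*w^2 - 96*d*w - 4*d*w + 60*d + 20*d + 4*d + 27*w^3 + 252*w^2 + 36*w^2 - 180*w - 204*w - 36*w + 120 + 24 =-d^3 + 4*d^2 + 84*d + 27*w^3 + w^2*(288 - 39*d) + w*(13*d^2 - 100*d - 420) + 144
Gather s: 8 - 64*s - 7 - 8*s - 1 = -72*s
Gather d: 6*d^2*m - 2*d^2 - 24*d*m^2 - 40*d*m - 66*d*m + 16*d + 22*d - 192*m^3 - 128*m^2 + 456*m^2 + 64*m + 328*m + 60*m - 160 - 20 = d^2*(6*m - 2) + d*(-24*m^2 - 106*m + 38) - 192*m^3 + 328*m^2 + 452*m - 180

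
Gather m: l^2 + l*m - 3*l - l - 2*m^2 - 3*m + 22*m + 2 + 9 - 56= l^2 - 4*l - 2*m^2 + m*(l + 19) - 45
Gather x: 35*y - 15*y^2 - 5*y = -15*y^2 + 30*y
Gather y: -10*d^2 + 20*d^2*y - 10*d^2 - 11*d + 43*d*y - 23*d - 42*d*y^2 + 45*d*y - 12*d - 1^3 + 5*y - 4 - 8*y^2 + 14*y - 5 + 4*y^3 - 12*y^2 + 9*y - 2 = -20*d^2 - 46*d + 4*y^3 + y^2*(-42*d - 20) + y*(20*d^2 + 88*d + 28) - 12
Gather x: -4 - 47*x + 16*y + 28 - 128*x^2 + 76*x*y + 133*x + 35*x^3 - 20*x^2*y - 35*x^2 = 35*x^3 + x^2*(-20*y - 163) + x*(76*y + 86) + 16*y + 24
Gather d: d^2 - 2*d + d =d^2 - d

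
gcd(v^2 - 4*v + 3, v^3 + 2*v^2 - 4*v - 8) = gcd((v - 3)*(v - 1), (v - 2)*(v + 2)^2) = 1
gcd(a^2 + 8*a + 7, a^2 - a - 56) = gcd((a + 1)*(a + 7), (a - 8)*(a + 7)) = a + 7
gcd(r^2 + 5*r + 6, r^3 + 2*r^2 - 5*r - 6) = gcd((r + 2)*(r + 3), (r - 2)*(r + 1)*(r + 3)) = r + 3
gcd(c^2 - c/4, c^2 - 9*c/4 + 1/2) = c - 1/4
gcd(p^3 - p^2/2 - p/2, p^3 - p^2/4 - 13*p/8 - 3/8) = 1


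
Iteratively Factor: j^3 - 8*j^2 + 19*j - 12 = (j - 1)*(j^2 - 7*j + 12) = (j - 3)*(j - 1)*(j - 4)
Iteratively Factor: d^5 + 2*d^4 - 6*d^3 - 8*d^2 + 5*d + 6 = (d + 1)*(d^4 + d^3 - 7*d^2 - d + 6) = (d + 1)^2*(d^3 - 7*d + 6) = (d + 1)^2*(d + 3)*(d^2 - 3*d + 2) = (d - 2)*(d + 1)^2*(d + 3)*(d - 1)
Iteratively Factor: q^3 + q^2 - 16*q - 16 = (q + 4)*(q^2 - 3*q - 4) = (q - 4)*(q + 4)*(q + 1)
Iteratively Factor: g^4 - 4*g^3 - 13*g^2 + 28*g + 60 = (g + 2)*(g^3 - 6*g^2 - g + 30) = (g - 5)*(g + 2)*(g^2 - g - 6) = (g - 5)*(g + 2)^2*(g - 3)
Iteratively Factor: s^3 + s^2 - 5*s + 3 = (s - 1)*(s^2 + 2*s - 3) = (s - 1)^2*(s + 3)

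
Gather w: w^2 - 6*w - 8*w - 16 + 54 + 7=w^2 - 14*w + 45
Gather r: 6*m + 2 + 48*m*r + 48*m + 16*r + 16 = 54*m + r*(48*m + 16) + 18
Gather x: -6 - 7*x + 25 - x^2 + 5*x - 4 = -x^2 - 2*x + 15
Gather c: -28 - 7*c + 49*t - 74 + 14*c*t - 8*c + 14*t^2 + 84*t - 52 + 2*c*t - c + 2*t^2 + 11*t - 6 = c*(16*t - 16) + 16*t^2 + 144*t - 160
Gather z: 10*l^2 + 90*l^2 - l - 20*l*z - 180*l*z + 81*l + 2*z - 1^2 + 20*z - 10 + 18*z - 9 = 100*l^2 + 80*l + z*(40 - 200*l) - 20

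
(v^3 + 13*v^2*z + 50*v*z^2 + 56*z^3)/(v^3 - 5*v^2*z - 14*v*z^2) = (-v^2 - 11*v*z - 28*z^2)/(v*(-v + 7*z))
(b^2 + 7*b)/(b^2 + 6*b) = (b + 7)/(b + 6)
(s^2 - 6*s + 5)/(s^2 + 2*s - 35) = (s - 1)/(s + 7)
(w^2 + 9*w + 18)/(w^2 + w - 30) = (w + 3)/(w - 5)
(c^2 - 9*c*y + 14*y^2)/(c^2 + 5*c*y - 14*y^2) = (c - 7*y)/(c + 7*y)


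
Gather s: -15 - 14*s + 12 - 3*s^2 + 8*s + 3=-3*s^2 - 6*s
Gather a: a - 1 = a - 1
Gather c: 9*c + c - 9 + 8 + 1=10*c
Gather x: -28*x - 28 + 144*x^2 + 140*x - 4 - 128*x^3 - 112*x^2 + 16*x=-128*x^3 + 32*x^2 + 128*x - 32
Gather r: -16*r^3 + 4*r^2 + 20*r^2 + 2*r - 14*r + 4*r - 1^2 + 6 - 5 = -16*r^3 + 24*r^2 - 8*r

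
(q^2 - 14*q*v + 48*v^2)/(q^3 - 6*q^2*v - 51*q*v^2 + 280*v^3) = (q - 6*v)/(q^2 + 2*q*v - 35*v^2)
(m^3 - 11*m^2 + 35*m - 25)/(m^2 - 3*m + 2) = (m^2 - 10*m + 25)/(m - 2)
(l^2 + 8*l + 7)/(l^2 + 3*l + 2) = (l + 7)/(l + 2)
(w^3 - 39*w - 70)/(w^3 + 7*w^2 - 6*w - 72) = (w^3 - 39*w - 70)/(w^3 + 7*w^2 - 6*w - 72)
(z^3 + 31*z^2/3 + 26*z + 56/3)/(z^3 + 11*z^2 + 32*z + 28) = (z + 4/3)/(z + 2)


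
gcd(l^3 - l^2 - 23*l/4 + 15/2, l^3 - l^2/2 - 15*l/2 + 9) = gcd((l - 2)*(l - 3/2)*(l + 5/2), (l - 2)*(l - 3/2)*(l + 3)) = l^2 - 7*l/2 + 3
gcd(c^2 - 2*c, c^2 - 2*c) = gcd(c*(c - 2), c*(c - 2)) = c^2 - 2*c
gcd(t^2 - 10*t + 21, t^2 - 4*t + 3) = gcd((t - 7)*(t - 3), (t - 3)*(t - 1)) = t - 3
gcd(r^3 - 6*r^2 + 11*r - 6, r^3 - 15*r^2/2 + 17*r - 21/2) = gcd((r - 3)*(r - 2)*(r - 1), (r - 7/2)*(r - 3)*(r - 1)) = r^2 - 4*r + 3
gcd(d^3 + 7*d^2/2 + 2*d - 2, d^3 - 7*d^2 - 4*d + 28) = d + 2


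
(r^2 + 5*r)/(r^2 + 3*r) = (r + 5)/(r + 3)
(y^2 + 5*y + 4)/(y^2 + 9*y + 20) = (y + 1)/(y + 5)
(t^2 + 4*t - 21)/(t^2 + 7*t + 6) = (t^2 + 4*t - 21)/(t^2 + 7*t + 6)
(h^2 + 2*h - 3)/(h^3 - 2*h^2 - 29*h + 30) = (h + 3)/(h^2 - h - 30)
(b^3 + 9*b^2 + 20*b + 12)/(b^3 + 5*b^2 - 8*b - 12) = (b + 2)/(b - 2)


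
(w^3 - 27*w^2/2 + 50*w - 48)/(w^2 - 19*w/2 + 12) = w - 4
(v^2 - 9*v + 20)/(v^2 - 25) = (v - 4)/(v + 5)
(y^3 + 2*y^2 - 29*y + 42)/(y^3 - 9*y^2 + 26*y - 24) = (y + 7)/(y - 4)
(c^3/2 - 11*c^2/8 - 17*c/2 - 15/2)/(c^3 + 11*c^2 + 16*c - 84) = (4*c^3 - 11*c^2 - 68*c - 60)/(8*(c^3 + 11*c^2 + 16*c - 84))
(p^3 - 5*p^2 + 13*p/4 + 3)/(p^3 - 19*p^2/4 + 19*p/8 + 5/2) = 2*(2*p - 3)/(4*p - 5)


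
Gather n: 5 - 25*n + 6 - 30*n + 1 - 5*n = 12 - 60*n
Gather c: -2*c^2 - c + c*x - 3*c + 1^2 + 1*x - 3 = -2*c^2 + c*(x - 4) + x - 2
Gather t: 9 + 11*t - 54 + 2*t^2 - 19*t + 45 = 2*t^2 - 8*t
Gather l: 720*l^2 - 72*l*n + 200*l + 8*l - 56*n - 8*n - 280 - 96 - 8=720*l^2 + l*(208 - 72*n) - 64*n - 384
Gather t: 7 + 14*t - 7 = 14*t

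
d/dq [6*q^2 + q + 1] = 12*q + 1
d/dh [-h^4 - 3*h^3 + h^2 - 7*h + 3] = -4*h^3 - 9*h^2 + 2*h - 7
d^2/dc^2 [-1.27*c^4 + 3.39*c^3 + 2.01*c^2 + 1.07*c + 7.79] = -15.24*c^2 + 20.34*c + 4.02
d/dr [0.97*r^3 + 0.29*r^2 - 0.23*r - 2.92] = 2.91*r^2 + 0.58*r - 0.23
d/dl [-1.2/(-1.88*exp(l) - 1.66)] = -2.256*exp(l)/(1.88*exp(l) + 1.66)^2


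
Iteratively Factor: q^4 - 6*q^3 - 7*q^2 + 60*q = (q - 5)*(q^3 - q^2 - 12*q) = (q - 5)*(q + 3)*(q^2 - 4*q) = q*(q - 5)*(q + 3)*(q - 4)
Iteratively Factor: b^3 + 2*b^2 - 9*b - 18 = (b + 2)*(b^2 - 9) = (b - 3)*(b + 2)*(b + 3)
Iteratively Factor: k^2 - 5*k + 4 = (k - 4)*(k - 1)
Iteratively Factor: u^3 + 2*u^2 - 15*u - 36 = (u + 3)*(u^2 - u - 12) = (u - 4)*(u + 3)*(u + 3)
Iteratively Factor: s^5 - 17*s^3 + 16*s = (s - 1)*(s^4 + s^3 - 16*s^2 - 16*s) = (s - 1)*(s + 1)*(s^3 - 16*s) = s*(s - 1)*(s + 1)*(s^2 - 16) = s*(s - 4)*(s - 1)*(s + 1)*(s + 4)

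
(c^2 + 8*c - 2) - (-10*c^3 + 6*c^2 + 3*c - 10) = 10*c^3 - 5*c^2 + 5*c + 8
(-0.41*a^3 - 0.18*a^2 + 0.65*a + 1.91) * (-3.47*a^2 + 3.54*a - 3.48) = 1.4227*a^5 - 0.8268*a^4 - 1.4659*a^3 - 3.7003*a^2 + 4.4994*a - 6.6468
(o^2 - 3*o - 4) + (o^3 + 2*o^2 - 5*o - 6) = o^3 + 3*o^2 - 8*o - 10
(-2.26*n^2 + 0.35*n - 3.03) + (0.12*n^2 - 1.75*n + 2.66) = -2.14*n^2 - 1.4*n - 0.37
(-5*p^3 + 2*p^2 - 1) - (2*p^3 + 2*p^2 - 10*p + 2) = -7*p^3 + 10*p - 3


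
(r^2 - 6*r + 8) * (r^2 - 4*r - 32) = r^4 - 10*r^3 + 160*r - 256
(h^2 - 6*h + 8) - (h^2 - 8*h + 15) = 2*h - 7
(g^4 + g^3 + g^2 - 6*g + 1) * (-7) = -7*g^4 - 7*g^3 - 7*g^2 + 42*g - 7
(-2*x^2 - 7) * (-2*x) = 4*x^3 + 14*x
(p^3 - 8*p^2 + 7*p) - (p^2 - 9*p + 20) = p^3 - 9*p^2 + 16*p - 20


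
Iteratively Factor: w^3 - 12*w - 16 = (w + 2)*(w^2 - 2*w - 8) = (w + 2)^2*(w - 4)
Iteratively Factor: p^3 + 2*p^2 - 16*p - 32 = (p - 4)*(p^2 + 6*p + 8) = (p - 4)*(p + 4)*(p + 2)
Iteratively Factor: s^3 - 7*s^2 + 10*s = (s - 2)*(s^2 - 5*s) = s*(s - 2)*(s - 5)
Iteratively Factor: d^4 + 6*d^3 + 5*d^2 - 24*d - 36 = (d + 2)*(d^3 + 4*d^2 - 3*d - 18) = (d + 2)*(d + 3)*(d^2 + d - 6) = (d - 2)*(d + 2)*(d + 3)*(d + 3)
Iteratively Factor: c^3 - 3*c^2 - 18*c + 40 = (c + 4)*(c^2 - 7*c + 10) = (c - 5)*(c + 4)*(c - 2)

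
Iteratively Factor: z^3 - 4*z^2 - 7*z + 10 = (z + 2)*(z^2 - 6*z + 5) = (z - 1)*(z + 2)*(z - 5)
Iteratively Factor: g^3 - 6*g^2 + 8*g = (g)*(g^2 - 6*g + 8) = g*(g - 4)*(g - 2)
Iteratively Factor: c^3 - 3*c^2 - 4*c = (c)*(c^2 - 3*c - 4) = c*(c - 4)*(c + 1)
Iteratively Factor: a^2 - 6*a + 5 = (a - 1)*(a - 5)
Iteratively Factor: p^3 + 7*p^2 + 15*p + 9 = (p + 3)*(p^2 + 4*p + 3) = (p + 3)^2*(p + 1)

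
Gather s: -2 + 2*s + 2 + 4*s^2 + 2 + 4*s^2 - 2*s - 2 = 8*s^2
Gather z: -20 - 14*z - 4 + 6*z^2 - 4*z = 6*z^2 - 18*z - 24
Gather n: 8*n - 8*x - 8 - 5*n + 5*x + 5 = 3*n - 3*x - 3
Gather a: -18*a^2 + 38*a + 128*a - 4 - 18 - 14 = -18*a^2 + 166*a - 36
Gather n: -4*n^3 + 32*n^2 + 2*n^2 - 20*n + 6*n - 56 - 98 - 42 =-4*n^3 + 34*n^2 - 14*n - 196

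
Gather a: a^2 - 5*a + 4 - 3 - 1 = a^2 - 5*a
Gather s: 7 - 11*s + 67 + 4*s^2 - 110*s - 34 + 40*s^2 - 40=44*s^2 - 121*s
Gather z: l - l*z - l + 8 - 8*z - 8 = z*(-l - 8)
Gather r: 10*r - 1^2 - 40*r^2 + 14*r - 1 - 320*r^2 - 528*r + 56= -360*r^2 - 504*r + 54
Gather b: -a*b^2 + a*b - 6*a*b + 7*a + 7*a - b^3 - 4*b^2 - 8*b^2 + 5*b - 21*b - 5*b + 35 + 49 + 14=14*a - b^3 + b^2*(-a - 12) + b*(-5*a - 21) + 98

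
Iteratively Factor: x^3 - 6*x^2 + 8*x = (x - 4)*(x^2 - 2*x) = x*(x - 4)*(x - 2)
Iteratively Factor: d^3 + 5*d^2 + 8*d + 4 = (d + 2)*(d^2 + 3*d + 2) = (d + 1)*(d + 2)*(d + 2)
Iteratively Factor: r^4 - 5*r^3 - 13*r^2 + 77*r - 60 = (r - 5)*(r^3 - 13*r + 12) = (r - 5)*(r - 1)*(r^2 + r - 12) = (r - 5)*(r - 3)*(r - 1)*(r + 4)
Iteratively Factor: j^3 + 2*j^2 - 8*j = (j + 4)*(j^2 - 2*j) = (j - 2)*(j + 4)*(j)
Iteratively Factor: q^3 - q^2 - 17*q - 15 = (q + 1)*(q^2 - 2*q - 15) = (q + 1)*(q + 3)*(q - 5)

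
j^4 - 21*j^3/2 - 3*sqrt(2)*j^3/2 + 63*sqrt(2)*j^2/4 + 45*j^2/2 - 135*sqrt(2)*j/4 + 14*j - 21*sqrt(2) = (j - 7)*(j - 4)*(j + 1/2)*(j - 3*sqrt(2)/2)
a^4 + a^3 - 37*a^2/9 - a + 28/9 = (a - 4/3)*(a - 1)*(a + 1)*(a + 7/3)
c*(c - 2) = c^2 - 2*c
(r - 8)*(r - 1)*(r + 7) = r^3 - 2*r^2 - 55*r + 56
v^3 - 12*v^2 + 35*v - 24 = (v - 8)*(v - 3)*(v - 1)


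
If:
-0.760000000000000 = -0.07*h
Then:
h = 10.86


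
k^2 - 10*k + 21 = (k - 7)*(k - 3)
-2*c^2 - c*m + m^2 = (-2*c + m)*(c + m)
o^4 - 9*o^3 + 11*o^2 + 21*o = o*(o - 7)*(o - 3)*(o + 1)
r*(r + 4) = r^2 + 4*r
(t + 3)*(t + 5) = t^2 + 8*t + 15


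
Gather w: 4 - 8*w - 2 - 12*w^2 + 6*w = -12*w^2 - 2*w + 2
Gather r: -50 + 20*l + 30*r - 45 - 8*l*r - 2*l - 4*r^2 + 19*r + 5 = 18*l - 4*r^2 + r*(49 - 8*l) - 90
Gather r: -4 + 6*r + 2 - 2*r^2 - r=-2*r^2 + 5*r - 2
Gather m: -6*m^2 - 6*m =-6*m^2 - 6*m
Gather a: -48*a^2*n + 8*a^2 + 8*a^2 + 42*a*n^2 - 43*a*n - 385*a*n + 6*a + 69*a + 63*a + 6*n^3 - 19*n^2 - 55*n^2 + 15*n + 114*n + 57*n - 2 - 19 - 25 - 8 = a^2*(16 - 48*n) + a*(42*n^2 - 428*n + 138) + 6*n^3 - 74*n^2 + 186*n - 54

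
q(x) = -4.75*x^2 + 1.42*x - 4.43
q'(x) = 1.42 - 9.5*x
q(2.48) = -30.12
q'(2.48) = -22.14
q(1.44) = -12.23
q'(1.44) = -12.26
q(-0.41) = -5.81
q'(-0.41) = 5.32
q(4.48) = -93.40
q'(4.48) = -41.14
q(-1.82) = -22.75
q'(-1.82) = 18.71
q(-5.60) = -161.34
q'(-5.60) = 54.62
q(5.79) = -155.45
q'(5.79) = -53.58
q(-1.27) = -13.89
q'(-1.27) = 13.48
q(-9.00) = -401.96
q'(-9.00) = 86.92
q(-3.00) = -51.44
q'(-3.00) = 29.92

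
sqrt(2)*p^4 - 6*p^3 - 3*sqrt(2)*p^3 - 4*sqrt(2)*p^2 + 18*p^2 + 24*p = p*(p - 4)*(p - 3*sqrt(2))*(sqrt(2)*p + sqrt(2))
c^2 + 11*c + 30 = (c + 5)*(c + 6)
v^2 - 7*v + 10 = (v - 5)*(v - 2)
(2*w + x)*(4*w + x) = 8*w^2 + 6*w*x + x^2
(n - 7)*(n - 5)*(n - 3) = n^3 - 15*n^2 + 71*n - 105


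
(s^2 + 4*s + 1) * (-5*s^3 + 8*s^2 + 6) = -5*s^5 - 12*s^4 + 27*s^3 + 14*s^2 + 24*s + 6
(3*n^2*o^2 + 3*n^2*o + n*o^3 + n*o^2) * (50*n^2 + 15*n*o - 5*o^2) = 150*n^4*o^2 + 150*n^4*o + 95*n^3*o^3 + 95*n^3*o^2 - 5*n*o^5 - 5*n*o^4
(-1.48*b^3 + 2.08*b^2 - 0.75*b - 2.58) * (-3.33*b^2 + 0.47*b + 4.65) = 4.9284*b^5 - 7.622*b^4 - 3.4069*b^3 + 17.9109*b^2 - 4.7001*b - 11.997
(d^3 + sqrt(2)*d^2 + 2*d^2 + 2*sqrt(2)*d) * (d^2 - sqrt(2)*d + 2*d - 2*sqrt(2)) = d^5 + 4*d^4 + 2*d^3 - 8*d^2 - 8*d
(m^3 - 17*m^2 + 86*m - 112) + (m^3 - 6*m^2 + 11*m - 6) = 2*m^3 - 23*m^2 + 97*m - 118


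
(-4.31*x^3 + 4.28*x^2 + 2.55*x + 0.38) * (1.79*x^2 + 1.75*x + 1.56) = -7.7149*x^5 + 0.118700000000001*x^4 + 5.3309*x^3 + 11.8195*x^2 + 4.643*x + 0.5928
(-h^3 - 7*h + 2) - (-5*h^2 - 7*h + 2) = -h^3 + 5*h^2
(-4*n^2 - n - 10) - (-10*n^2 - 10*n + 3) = 6*n^2 + 9*n - 13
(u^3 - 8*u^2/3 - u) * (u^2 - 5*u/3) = u^5 - 13*u^4/3 + 31*u^3/9 + 5*u^2/3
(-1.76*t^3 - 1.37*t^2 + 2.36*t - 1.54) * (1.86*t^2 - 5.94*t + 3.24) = -3.2736*t^5 + 7.9062*t^4 + 6.825*t^3 - 21.3216*t^2 + 16.794*t - 4.9896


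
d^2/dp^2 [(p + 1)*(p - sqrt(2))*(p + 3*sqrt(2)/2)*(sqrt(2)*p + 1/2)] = 12*sqrt(2)*p^2 + 6*sqrt(2)*p + 9*p - 11*sqrt(2)/2 + 3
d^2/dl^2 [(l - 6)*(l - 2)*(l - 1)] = 6*l - 18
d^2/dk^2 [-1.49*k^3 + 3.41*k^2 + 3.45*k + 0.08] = 6.82 - 8.94*k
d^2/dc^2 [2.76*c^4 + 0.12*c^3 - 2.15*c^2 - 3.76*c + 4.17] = 33.12*c^2 + 0.72*c - 4.3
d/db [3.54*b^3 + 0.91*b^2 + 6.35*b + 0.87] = 10.62*b^2 + 1.82*b + 6.35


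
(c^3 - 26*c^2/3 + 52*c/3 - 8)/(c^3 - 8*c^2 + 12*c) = (c - 2/3)/c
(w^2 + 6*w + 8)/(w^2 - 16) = (w + 2)/(w - 4)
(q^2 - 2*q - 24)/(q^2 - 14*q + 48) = (q + 4)/(q - 8)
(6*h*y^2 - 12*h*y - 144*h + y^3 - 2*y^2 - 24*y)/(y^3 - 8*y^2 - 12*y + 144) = (6*h + y)/(y - 6)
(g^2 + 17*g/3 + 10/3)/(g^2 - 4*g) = (3*g^2 + 17*g + 10)/(3*g*(g - 4))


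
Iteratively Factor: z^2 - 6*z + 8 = (z - 2)*(z - 4)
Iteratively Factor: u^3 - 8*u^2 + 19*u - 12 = (u - 4)*(u^2 - 4*u + 3) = (u - 4)*(u - 1)*(u - 3)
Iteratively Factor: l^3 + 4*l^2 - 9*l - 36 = (l + 3)*(l^2 + l - 12) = (l - 3)*(l + 3)*(l + 4)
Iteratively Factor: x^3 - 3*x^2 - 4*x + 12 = (x - 3)*(x^2 - 4) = (x - 3)*(x + 2)*(x - 2)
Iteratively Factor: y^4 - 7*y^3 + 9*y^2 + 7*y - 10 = (y - 2)*(y^3 - 5*y^2 - y + 5) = (y - 2)*(y + 1)*(y^2 - 6*y + 5) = (y - 5)*(y - 2)*(y + 1)*(y - 1)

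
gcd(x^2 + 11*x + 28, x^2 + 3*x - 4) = x + 4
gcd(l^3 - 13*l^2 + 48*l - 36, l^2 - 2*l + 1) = l - 1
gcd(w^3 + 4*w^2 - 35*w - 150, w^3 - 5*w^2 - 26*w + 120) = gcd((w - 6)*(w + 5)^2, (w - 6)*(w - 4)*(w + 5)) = w^2 - w - 30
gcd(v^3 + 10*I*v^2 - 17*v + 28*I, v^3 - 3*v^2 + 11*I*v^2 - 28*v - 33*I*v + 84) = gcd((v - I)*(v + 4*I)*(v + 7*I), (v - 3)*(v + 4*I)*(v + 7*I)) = v^2 + 11*I*v - 28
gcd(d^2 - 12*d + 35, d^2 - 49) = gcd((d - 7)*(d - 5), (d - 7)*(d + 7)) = d - 7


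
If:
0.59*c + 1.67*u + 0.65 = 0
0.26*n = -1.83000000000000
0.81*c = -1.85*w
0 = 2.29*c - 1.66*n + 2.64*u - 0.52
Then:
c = -7.47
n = -7.04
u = 2.25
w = 3.27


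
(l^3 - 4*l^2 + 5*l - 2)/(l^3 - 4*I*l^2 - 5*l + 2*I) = (l^3 - 4*l^2 + 5*l - 2)/(l^3 - 4*I*l^2 - 5*l + 2*I)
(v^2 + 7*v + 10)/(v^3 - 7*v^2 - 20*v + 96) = (v^2 + 7*v + 10)/(v^3 - 7*v^2 - 20*v + 96)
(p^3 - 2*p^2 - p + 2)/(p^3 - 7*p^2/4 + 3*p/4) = 4*(p^2 - p - 2)/(p*(4*p - 3))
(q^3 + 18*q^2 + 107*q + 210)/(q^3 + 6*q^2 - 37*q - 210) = (q + 6)/(q - 6)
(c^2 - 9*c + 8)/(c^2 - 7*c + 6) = (c - 8)/(c - 6)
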